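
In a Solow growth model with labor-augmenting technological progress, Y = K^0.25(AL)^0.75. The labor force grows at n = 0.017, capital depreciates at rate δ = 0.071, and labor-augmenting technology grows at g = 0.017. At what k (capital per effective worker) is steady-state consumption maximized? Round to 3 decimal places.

k_gold ≈ 3.179

Capital per effective worker breaks even when investment replaces (n + g + δ)·k; here n + g + δ = 0.105.
Maximizing c = f(k) − (n+g+δ)·k gives f'(k) = n+g+δ, i.e. 0.25·k^(0.25−1) = 0.105, so k_gold = (0.25/0.105)^(1/0.75) ≈ 3.1793.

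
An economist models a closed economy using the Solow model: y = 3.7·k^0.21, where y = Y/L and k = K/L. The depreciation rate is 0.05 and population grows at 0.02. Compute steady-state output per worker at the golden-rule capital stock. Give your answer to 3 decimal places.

y_gold ≈ 7.016

Break-even investment rate: n + δ = 0.02 + 0.05 = 0.07.
Golden rule sets MPK = n+δ: 0.21·3.7·k^(0.21−1) = 0.07, so k_gold = (0.21·3.7/0.07)^(1/0.79) ≈ 21.0472.
Output: y_gold = 3.7·k_gold^0.21 = 3.7·21.0472^0.21 ≈ 7.0157.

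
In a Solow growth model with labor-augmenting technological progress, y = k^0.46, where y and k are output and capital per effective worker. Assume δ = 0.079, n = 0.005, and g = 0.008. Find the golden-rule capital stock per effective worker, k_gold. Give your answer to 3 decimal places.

n + g + δ = 0.005 + 0.008 + 0.079 = 0.092.
Setting f'(k) = n+g+δ gives 0.46·k^(0.46−1) = 0.092, hence k_gold = (0.46/0.092)^(1/0.54) ≈ 19.6965.

k_gold ≈ 19.696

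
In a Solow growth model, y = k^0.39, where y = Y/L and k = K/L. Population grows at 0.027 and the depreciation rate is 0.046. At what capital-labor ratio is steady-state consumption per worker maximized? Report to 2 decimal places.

k_gold ≈ 15.60

The effective depreciation rate is n + δ = 0.027 + 0.046 = 0.073.
Setting f'(k) = n+δ gives 0.39·k^(0.39−1) = 0.073, hence k_gold = (0.39/0.073)^(1/0.61) ≈ 15.5962.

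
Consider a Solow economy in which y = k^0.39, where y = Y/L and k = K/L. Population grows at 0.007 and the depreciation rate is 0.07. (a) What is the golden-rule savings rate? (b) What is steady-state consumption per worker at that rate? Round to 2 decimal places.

The effective depreciation rate is n + δ = 0.007 + 0.07 = 0.077.
For Cobb-Douglas, s_gold equals capital's share: s_gold = 0.39.
At the golden rule the marginal product of capital equals n+δ: 0.39·k^(0.39−1) = 0.077. Solving, k_gold = (0.39/0.077)^(1/0.61) ≈ 14.2902.
y_gold = 14.2902^0.39 ≈ 2.8214; c_gold = (1−0.39)·y_gold ≈ 1.7211.

(a) s_gold = 0.39; (b) c_gold ≈ 1.72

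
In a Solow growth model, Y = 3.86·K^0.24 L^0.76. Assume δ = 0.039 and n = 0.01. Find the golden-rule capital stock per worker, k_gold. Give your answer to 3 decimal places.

k_gold ≈ 47.834

n + δ = 0.01 + 0.039 = 0.049.
Maximizing c = f(k) − (n+δ)·k gives f'(k) = n+δ, i.e. 0.24·3.86·k^(0.24−1) = 0.049, so k_gold = (0.24·3.86/0.049)^(1/0.76) ≈ 47.8344.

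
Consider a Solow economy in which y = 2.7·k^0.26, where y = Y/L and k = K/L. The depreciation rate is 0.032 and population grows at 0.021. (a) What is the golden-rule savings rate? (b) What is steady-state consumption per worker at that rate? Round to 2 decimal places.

The effective depreciation rate is n + δ = 0.021 + 0.032 = 0.053.
For Cobb-Douglas, s_gold equals capital's share: s_gold = 0.26.
Setting f'(k) = n+δ gives 0.26·2.7·k^(0.26−1) = 0.053, hence k_gold = (0.26·2.7/0.053)^(1/0.74) ≈ 32.8321.
y_gold = 2.7·32.8321^0.26 ≈ 6.6927; c_gold = (1−0.26)·y_gold ≈ 4.9526.

(a) s_gold = 0.26; (b) c_gold ≈ 4.95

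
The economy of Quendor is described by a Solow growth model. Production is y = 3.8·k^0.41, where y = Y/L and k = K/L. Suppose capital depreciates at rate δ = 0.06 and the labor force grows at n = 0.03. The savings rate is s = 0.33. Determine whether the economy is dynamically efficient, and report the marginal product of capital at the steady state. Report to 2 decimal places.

Capital per worker breaks even when investment replaces (n + δ)·k; here n + δ = 0.09.
Steady-state k*: s·A·k^0.41 = 0.09·k gives k* = (0.33·3.8/0.09)^(1/0.59) ≈ 86.9113.
MPK = 0.41·3.8·86.9113^(-0.59) ≈ 0.1118.
MPK > n+δ = 0.09, so the economy is dynamically efficient (under-saving).

dynamically efficient; MPK ≈ 0.11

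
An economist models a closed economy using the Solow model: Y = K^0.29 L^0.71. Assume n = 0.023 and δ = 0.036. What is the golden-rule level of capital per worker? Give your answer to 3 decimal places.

k_gold ≈ 9.419

n + δ = 0.023 + 0.036 = 0.059.
Setting f'(k) = n+δ gives 0.29·k^(0.29−1) = 0.059, hence k_gold = (0.29/0.059)^(1/0.71) ≈ 9.4191.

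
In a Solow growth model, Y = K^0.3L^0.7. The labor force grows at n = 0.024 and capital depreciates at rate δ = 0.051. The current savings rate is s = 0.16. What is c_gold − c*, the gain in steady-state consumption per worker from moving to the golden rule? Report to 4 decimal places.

Δc ≈ 0.1058

Break-even investment rate: n + δ = 0.024 + 0.051 = 0.075.
Current steady state (s = 0.16): k* = (0.16/0.075)^(1/0.7) ≈ 2.9518, y* = 2.9518^0.3 ≈ 1.3836, c* = (1−0.16)·1.3836 ≈ 1.1623.
Maximizing c = f(k) − (n+δ)·k gives f'(k) = n+δ, i.e. 0.3·k^(0.3−1) = 0.075, so k_gold = (0.3/0.075)^(1/0.7) ≈ 7.2458.
y_gold = 7.2458^0.3 ≈ 1.8114, c_gold = y_gold − 0.075·k_gold ≈ 1.2680.
Gain: Δc = 1.2680 − 1.1623 ≈ 0.1058.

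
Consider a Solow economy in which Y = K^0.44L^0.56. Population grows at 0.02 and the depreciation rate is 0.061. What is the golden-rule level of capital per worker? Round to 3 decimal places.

Capital per worker breaks even when investment replaces (n + δ)·k; here n + δ = 0.081.
Maximizing c = f(k) − (n+δ)·k gives f'(k) = n+δ, i.e. 0.44·k^(0.44−1) = 0.081, so k_gold = (0.44/0.081)^(1/0.56) ≈ 20.5325.

k_gold ≈ 20.533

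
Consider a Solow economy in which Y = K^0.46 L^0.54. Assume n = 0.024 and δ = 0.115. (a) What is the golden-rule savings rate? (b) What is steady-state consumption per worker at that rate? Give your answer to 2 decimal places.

(a) s_gold = 0.46; (b) c_gold ≈ 1.50

The effective depreciation rate is n + δ = 0.024 + 0.115 = 0.139.
For Cobb-Douglas, s_gold equals capital's share: s_gold = 0.46.
Maximizing c = f(k) − (n+δ)·k gives f'(k) = n+δ, i.e. 0.46·k^(0.46−1) = 0.139, so k_gold = (0.46/0.139)^(1/0.54) ≈ 9.1725.
y_gold = 9.1725^0.46 ≈ 2.7717; c_gold = (1−0.46)·y_gold ≈ 1.4967.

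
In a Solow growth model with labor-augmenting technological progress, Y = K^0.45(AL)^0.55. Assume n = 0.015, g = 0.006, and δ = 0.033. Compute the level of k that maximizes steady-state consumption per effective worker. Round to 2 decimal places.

k_gold ≈ 47.23

Break-even investment rate: n + g + δ = 0.015 + 0.006 + 0.033 = 0.054.
Golden rule sets MPK = n+g+δ: 0.45·k^(0.45−1) = 0.054, so k_gold = (0.45/0.054)^(1/0.55) ≈ 47.2298.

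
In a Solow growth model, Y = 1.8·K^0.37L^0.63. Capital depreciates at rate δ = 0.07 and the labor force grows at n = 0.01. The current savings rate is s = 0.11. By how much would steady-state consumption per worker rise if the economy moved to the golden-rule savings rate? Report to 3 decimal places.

n + δ = 0.01 + 0.07 = 0.08.
Current steady state (s = 0.11): k* = (0.11·1.8/0.08)^(1/0.63) ≈ 4.2143, y* = 1.8·4.2143^0.37 ≈ 3.0649, c* = (1−0.11)·3.0649 ≈ 2.7278.
Maximizing c = f(k) − (n+δ)·k gives f'(k) = n+δ, i.e. 0.37·1.8·k^(0.37−1) = 0.08, so k_gold = (0.37·1.8/0.08)^(1/0.63) ≈ 28.9020.
y_gold = 1.8·28.9020^0.37 ≈ 6.2491, c_gold = y_gold − 0.08·k_gold ≈ 3.9369.
Gain: Δc = 3.9369 − 2.7278 ≈ 1.2091.

Δc ≈ 1.209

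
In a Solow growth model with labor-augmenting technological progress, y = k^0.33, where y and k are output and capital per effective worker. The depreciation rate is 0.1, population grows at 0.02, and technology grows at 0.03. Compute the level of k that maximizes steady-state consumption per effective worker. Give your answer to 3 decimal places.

Capital per effective worker breaks even when investment replaces (n + g + δ)·k; here n + g + δ = 0.15.
Maximizing c = f(k) − (n+g+δ)·k gives f'(k) = n+g+δ, i.e. 0.33·k^(0.33−1) = 0.15, so k_gold = (0.33/0.15)^(1/0.67) ≈ 3.2440.

k_gold ≈ 3.244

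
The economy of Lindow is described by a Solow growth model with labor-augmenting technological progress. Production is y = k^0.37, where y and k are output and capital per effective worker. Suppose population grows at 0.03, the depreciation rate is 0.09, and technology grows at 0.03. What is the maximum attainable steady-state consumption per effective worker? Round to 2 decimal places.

Break-even investment rate: n + g + δ = 0.03 + 0.03 + 0.09 = 0.15.
Setting f'(k) = n+g+δ gives 0.37·k^(0.37−1) = 0.15, hence k_gold = (0.37/0.15)^(1/0.63) ≈ 4.1918.
y_gold = 4.1918^0.37 ≈ 1.6994.
c_gold = y_gold − (n+g+δ)·k_gold = 1.6994 − 0.15·4.1918 ≈ 1.0706.

c_gold ≈ 1.07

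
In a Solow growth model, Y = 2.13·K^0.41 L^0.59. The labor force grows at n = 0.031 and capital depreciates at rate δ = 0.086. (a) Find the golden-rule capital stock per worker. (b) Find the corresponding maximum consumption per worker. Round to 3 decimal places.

Capital per worker breaks even when investment replaces (n + δ)·k; here n + δ = 0.117.
Golden rule sets MPK = n+δ: 0.41·2.13·k^(0.41−1) = 0.117, so k_gold = (0.41·2.13/0.117)^(1/0.59) ≈ 30.1733.
y_gold = 2.13·30.1733^0.41 ≈ 8.6104; c_gold = y_gold − 0.117·k_gold ≈ 5.0802.

(a) k_gold ≈ 30.173; (b) c_gold ≈ 5.080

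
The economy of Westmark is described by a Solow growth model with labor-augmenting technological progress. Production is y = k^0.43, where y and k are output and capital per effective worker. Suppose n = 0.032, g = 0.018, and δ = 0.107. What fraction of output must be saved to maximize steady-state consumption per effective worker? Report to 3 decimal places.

The effective depreciation rate is n + g + δ = 0.032 + 0.018 + 0.107 = 0.157.
At the golden rule MPK = n+g+δ, and in any Cobb-Douglas steady state s = (n+g+δ)·k/y = MPK·k/y = capital's share 0.43.

s_gold = 0.430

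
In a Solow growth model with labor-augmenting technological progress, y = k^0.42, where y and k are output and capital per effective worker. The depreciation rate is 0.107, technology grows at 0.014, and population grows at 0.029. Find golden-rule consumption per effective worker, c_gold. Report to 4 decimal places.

The effective depreciation rate is n + g + δ = 0.029 + 0.014 + 0.107 = 0.15.
Setting f'(k) = n+g+δ gives 0.42·k^(0.42−1) = 0.15, hence k_gold = (0.42/0.15)^(1/0.58) ≈ 5.9015.
y_gold = 5.9015^0.42 ≈ 2.1077.
c_gold = y_gold − (n+g+δ)·k_gold = 2.1077 − 0.15·5.9015 ≈ 1.2225.

c_gold ≈ 1.2225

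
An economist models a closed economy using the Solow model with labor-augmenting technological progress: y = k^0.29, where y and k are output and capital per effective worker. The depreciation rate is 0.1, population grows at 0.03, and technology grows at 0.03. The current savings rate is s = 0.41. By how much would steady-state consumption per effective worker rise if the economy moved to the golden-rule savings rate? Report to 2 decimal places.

Δc ≈ 0.04

Break-even investment rate: n + g + δ = 0.03 + 0.03 + 0.1 = 0.16.
Current steady state (s = 0.41): k* = (0.41/0.16)^(1/0.71) ≈ 3.7634, y* = 3.7634^0.29 ≈ 1.4687, c* = (1−0.41)·1.4687 ≈ 0.8665.
Maximizing c = f(k) − (n+g+δ)·k gives f'(k) = n+g+δ, i.e. 0.29·k^(0.29−1) = 0.16, so k_gold = (0.29/0.16)^(1/0.71) ≈ 2.3109.
y_gold = 2.3109^0.29 ≈ 1.2750, c_gold = y_gold − 0.16·k_gold ≈ 0.9052.
Gain: Δc = 0.9052 − 0.8665 ≈ 0.0387.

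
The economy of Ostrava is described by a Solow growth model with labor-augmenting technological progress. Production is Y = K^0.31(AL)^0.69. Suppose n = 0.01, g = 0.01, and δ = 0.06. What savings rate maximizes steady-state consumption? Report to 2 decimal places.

s_gold = 0.31

n + g + δ = 0.01 + 0.01 + 0.06 = 0.08.
At the golden rule MPK = n+g+δ, and in any Cobb-Douglas steady state s = (n+g+δ)·k/y = MPK·k/y = capital's share 0.31.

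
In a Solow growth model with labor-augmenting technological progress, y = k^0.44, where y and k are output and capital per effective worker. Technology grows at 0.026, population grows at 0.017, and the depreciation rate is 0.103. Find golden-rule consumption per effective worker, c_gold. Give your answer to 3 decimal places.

n + g + δ = 0.017 + 0.026 + 0.103 = 0.146.
At the golden rule the marginal product of capital equals n+g+δ: 0.44·k^(0.44−1) = 0.146. Solving, k_gold = (0.44/0.146)^(1/0.56) ≈ 7.1703.
y_gold = 7.1703^0.44 ≈ 2.3792.
c_gold = y_gold − (n+g+δ)·k_gold = 2.3792 − 0.146·7.1703 ≈ 1.3324.

c_gold ≈ 1.332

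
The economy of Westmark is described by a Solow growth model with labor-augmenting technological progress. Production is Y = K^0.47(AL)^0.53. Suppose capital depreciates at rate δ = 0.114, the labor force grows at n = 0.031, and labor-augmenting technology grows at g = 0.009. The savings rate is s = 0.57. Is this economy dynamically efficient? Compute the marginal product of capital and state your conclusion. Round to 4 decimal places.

Break-even investment rate: n + g + δ = 0.031 + 0.009 + 0.114 = 0.154.
Steady-state k*: s·k^0.47 = 0.154·k gives k* = (0.57/0.154)^(1/0.53) ≈ 11.8132.
MPK = 0.47·11.8132^(-0.53) ≈ 0.1270.
MPK < n+g+δ = 0.154, so the economy is dynamically inefficient (over-saving).

dynamically inefficient; MPK ≈ 0.1270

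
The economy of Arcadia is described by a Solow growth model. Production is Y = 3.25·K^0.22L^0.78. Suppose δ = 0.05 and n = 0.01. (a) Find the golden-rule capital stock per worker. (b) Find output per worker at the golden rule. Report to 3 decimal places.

(a) k_gold ≈ 23.971; (b) y_gold ≈ 6.538

n + δ = 0.01 + 0.05 = 0.06.
Golden rule sets MPK = n+δ: 0.22·3.25·k^(0.22−1) = 0.06, so k_gold = (0.22·3.25/0.06)^(1/0.78) ≈ 23.9710.
y_gold = 3.25·23.9710^0.22 ≈ 6.5375.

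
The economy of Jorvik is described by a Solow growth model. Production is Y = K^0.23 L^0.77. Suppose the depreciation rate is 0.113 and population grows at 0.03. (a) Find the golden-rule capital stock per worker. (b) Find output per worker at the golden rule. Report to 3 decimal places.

The effective depreciation rate is n + δ = 0.03 + 0.113 = 0.143.
Maximizing c = f(k) − (n+δ)·k gives f'(k) = n+δ, i.e. 0.23·k^(0.23−1) = 0.143, so k_gold = (0.23/0.143)^(1/0.77) ≈ 1.8537.
y_gold = 1.8537^0.23 ≈ 1.1525.

(a) k_gold ≈ 1.854; (b) y_gold ≈ 1.153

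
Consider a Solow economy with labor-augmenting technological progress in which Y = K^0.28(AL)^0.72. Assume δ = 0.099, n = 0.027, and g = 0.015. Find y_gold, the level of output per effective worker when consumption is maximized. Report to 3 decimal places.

Capital per effective worker breaks even when investment replaces (n + g + δ)·k; here n + g + δ = 0.141.
Maximizing c = f(k) − (n+g+δ)·k gives f'(k) = n+g+δ, i.e. 0.28·k^(0.28−1) = 0.141, so k_gold = (0.28/0.141)^(1/0.72) ≈ 2.5930.
Output: y_gold = k_gold^0.28 = 2.5930^0.28 ≈ 1.3058.

y_gold ≈ 1.306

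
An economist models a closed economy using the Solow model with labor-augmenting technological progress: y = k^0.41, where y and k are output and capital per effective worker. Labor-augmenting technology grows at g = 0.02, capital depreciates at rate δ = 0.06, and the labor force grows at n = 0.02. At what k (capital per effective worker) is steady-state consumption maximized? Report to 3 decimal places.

k_gold ≈ 10.930

Break-even investment rate: n + g + δ = 0.02 + 0.02 + 0.06 = 0.1.
Setting f'(k) = n+g+δ gives 0.41·k^(0.41−1) = 0.1, hence k_gold = (0.41/0.1)^(1/0.59) ≈ 10.9299.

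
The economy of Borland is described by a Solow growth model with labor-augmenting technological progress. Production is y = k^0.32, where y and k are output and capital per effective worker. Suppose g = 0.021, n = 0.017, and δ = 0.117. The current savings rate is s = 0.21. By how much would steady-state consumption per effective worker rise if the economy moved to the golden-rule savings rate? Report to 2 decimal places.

Capital per effective worker breaks even when investment replaces (n + g + δ)·k; here n + g + δ = 0.155.
Current steady state (s = 0.21): k* = (0.21/0.155)^(1/0.68) ≈ 1.5630, y* = 1.5630^0.32 ≈ 1.1536, c* = (1−0.21)·1.1536 ≈ 0.9114.
Maximizing c = f(k) − (n+g+δ)·k gives f'(k) = n+g+δ, i.e. 0.32·k^(0.32−1) = 0.155, so k_gold = (0.32/0.155)^(1/0.68) ≈ 2.9038.
y_gold = 2.9038^0.32 ≈ 1.4065, c_gold = y_gold − 0.155·k_gold ≈ 0.9564.
Gain: Δc = 0.9564 − 0.9114 ≈ 0.0451.

Δc ≈ 0.05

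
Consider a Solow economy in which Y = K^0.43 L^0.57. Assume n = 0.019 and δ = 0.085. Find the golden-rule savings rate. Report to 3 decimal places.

s_gold = 0.430

Break-even investment rate: n + δ = 0.019 + 0.085 = 0.104.
At the golden rule MPK = n+δ, and in any Cobb-Douglas steady state s = (n+δ)·k/y = MPK·k/y = capital's share 0.43.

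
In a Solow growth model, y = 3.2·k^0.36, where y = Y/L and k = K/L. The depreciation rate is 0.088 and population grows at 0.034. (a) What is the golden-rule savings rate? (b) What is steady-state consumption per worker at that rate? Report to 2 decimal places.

Capital per worker breaks even when investment replaces (n + δ)·k; here n + δ = 0.122.
For Cobb-Douglas, s_gold equals capital's share: s_gold = 0.36.
Golden rule sets MPK = n+δ: 0.36·3.2·k^(0.36−1) = 0.122, so k_gold = (0.36·3.2/0.122)^(1/0.64) ≈ 33.3874.
y_gold = 3.2·33.3874^0.36 ≈ 11.3146; c_gold = (1−0.36)·y_gold ≈ 7.2414.

(a) s_gold = 0.36; (b) c_gold ≈ 7.24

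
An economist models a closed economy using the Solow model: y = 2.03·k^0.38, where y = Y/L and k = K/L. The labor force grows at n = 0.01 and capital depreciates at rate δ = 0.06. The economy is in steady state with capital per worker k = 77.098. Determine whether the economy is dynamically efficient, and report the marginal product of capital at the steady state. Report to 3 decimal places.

n + δ = 0.01 + 0.06 = 0.07.
MPK = 0.38·2.03·k^(0.38−1) = 0.38·2.03·77.098^(-0.62) ≈ 0.0522.
MPK < 0.07, so the economy is dynamically inefficient (over-saving).

dynamically inefficient; MPK ≈ 0.052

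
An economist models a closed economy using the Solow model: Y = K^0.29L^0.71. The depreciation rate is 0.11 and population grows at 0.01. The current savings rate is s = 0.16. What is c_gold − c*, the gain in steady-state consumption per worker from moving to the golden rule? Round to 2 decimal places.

Δc ≈ 0.07

The effective depreciation rate is n + δ = 0.01 + 0.11 = 0.12.
Current steady state (s = 0.16): k* = (0.16/0.12)^(1/0.71) ≈ 1.4996, y* = 1.4996^0.29 ≈ 1.1247, c* = (1−0.16)·1.1247 ≈ 0.9447.
Golden rule sets MPK = n+δ: 0.29·k^(0.29−1) = 0.12, so k_gold = (0.29/0.12)^(1/0.71) ≈ 3.4653.
y_gold = 3.4653^0.29 ≈ 1.4339, c_gold = y_gold − 0.12·k_gold ≈ 1.0181.
Gain: Δc = 1.0181 − 0.9447 ≈ 0.0733.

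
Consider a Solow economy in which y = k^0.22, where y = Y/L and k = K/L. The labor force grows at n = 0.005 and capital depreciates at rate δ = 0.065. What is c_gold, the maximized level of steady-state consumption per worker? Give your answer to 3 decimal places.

c_gold ≈ 1.077

The effective depreciation rate is n + δ = 0.005 + 0.065 = 0.07.
Golden rule sets MPK = n+δ: 0.22·k^(0.22−1) = 0.07, so k_gold = (0.22/0.07)^(1/0.78) ≈ 4.3411.
y_gold = 4.3411^0.22 ≈ 1.3812.
c_gold = y_gold − (n+δ)·k_gold = 1.3812 − 0.07·4.3411 ≈ 1.0774.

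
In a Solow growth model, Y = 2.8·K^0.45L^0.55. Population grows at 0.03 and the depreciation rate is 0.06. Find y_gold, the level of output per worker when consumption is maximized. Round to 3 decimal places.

y_gold ≈ 24.260

Break-even investment rate: n + δ = 0.03 + 0.06 = 0.09.
Golden rule sets MPK = n+δ: 0.45·2.8·k^(0.45−1) = 0.09, so k_gold = (0.45·2.8/0.09)^(1/0.55) ≈ 121.3023.
Output: y_gold = 2.8·k_gold^0.45 = 2.8·121.3023^0.45 ≈ 24.2605.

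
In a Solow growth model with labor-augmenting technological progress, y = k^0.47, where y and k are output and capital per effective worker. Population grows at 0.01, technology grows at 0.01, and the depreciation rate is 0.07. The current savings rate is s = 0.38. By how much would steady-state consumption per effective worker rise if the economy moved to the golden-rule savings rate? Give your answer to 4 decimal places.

Δc ≈ 0.0715

Capital per effective worker breaks even when investment replaces (n + g + δ)·k; here n + g + δ = 0.09.
Current steady state (s = 0.38): k* = (0.38/0.09)^(1/0.53) ≈ 15.1449, y* = 15.1449^0.47 ≈ 3.5869, c* = (1−0.38)·3.5869 ≈ 2.2239.
Golden rule sets MPK = n+g+δ: 0.47·k^(0.47−1) = 0.09, so k_gold = (0.47/0.09)^(1/0.53) ≈ 22.6175.
y_gold = 22.6175^0.47 ≈ 4.3310, c_gold = y_gold − 0.09·k_gold ≈ 2.2954.
Gain: Δc = 2.2954 − 2.2239 ≈ 0.0715.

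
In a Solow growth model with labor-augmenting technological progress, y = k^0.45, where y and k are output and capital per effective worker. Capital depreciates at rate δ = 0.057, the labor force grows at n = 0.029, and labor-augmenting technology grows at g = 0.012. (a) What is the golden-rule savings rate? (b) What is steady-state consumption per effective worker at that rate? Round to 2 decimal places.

n + g + δ = 0.029 + 0.012 + 0.057 = 0.098.
For Cobb-Douglas, s_gold equals capital's share: s_gold = 0.45.
At the golden rule the marginal product of capital equals n+g+δ: 0.45·k^(0.45−1) = 0.098. Solving, k_gold = (0.45/0.098)^(1/0.55) ≈ 15.9813.
y_gold = 15.9813^0.45 ≈ 3.4804; c_gold = (1−0.45)·y_gold ≈ 1.9142.

(a) s_gold = 0.45; (b) c_gold ≈ 1.91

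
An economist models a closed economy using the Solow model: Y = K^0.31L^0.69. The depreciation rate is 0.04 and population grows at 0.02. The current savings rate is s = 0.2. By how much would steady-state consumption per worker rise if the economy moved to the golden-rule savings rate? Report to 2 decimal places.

Break-even investment rate: n + δ = 0.02 + 0.04 = 0.06.
Current steady state (s = 0.2): k* = (0.2/0.06)^(1/0.69) ≈ 5.7253, y* = 5.7253^0.31 ≈ 1.7176, c* = (1−0.2)·1.7176 ≈ 1.3741.
At the golden rule the marginal product of capital equals n+δ: 0.31·k^(0.31−1) = 0.06. Solving, k_gold = (0.31/0.06)^(1/0.69) ≈ 10.8053.
y_gold = 10.8053^0.31 ≈ 2.0914, c_gold = y_gold − 0.06·k_gold ≈ 1.4430.
Gain: Δc = 1.4430 − 1.3741 ≈ 0.0690.

Δc ≈ 0.07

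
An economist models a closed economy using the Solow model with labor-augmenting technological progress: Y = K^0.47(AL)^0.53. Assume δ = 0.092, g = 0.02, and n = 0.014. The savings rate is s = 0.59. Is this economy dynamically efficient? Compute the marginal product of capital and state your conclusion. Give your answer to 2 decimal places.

The effective depreciation rate is n + g + δ = 0.014 + 0.02 + 0.092 = 0.126.
Steady-state k*: s·k^0.47 = 0.126·k gives k* = (0.59/0.126)^(1/0.53) ≈ 18.4102.
MPK = 0.47·18.4102^(-0.53) ≈ 0.1004.
MPK < n+g+δ = 0.126, so the economy is dynamically inefficient (over-saving).

dynamically inefficient; MPK ≈ 0.10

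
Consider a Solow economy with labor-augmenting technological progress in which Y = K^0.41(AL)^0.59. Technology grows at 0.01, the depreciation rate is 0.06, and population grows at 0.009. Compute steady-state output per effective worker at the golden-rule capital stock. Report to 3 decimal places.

y_gold ≈ 3.140

The effective depreciation rate is n + g + δ = 0.009 + 0.01 + 0.06 = 0.079.
Golden rule sets MPK = n+g+δ: 0.41·k^(0.41−1) = 0.079, so k_gold = (0.41/0.079)^(1/0.59) ≈ 16.2978.
Output: y_gold = k_gold^0.41 = 16.2978^0.41 ≈ 3.1403.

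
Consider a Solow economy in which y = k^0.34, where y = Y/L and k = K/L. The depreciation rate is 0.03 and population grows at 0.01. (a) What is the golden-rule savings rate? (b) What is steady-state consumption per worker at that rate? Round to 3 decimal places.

Capital per worker breaks even when investment replaces (n + δ)·k; here n + δ = 0.04.
For Cobb-Douglas, s_gold equals capital's share: s_gold = 0.34.
Maximizing c = f(k) − (n+δ)·k gives f'(k) = n+δ, i.e. 0.34·k^(0.34−1) = 0.04, so k_gold = (0.34/0.04)^(1/0.66) ≈ 25.5983.
y_gold = 25.5983^0.34 ≈ 3.0116; c_gold = (1−0.34)·y_gold ≈ 1.9876.

(a) s_gold = 0.340; (b) c_gold ≈ 1.988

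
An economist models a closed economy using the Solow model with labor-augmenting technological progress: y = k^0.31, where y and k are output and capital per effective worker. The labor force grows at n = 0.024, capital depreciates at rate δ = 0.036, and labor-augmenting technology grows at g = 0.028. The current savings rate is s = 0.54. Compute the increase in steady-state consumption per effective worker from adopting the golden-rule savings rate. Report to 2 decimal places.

n + g + δ = 0.024 + 0.028 + 0.036 = 0.088.
Current steady state (s = 0.54): k* = (0.54/0.088)^(1/0.69) ≈ 13.8644, y* = 13.8644^0.31 ≈ 2.2594, c* = (1−0.54)·2.2594 ≈ 1.0393.
Golden rule sets MPK = n+g+δ: 0.31·k^(0.31−1) = 0.088, so k_gold = (0.31/0.088)^(1/0.69) ≈ 6.2027.
y_gold = 6.2027^0.31 ≈ 1.7608, c_gold = y_gold − 0.088·k_gold ≈ 1.2149.
Gain: Δc = 1.2149 − 1.0393 ≈ 0.1756.

Δc ≈ 0.18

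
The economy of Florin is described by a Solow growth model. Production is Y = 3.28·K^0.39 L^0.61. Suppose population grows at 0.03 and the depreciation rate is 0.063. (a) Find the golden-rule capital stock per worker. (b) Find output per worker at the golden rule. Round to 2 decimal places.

(a) k_gold ≈ 73.51; (b) y_gold ≈ 17.53

Break-even investment rate: n + δ = 0.03 + 0.063 = 0.093.
Maximizing c = f(k) − (n+δ)·k gives f'(k) = n+δ, i.e. 0.39·3.28·k^(0.39−1) = 0.093, so k_gold = (0.39·3.28/0.093)^(1/0.61) ≈ 73.5056.
y_gold = 3.28·73.5056^0.39 ≈ 17.5283.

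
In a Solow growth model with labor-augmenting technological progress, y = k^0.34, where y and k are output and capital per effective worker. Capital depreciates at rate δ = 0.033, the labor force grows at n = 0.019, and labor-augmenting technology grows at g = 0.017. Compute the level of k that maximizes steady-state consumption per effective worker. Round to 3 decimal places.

k_gold ≈ 11.206

n + g + δ = 0.019 + 0.017 + 0.033 = 0.069.
Maximizing c = f(k) − (n+g+δ)·k gives f'(k) = n+g+δ, i.e. 0.34·k^(0.34−1) = 0.069, so k_gold = (0.34/0.069)^(1/0.66) ≈ 11.2057.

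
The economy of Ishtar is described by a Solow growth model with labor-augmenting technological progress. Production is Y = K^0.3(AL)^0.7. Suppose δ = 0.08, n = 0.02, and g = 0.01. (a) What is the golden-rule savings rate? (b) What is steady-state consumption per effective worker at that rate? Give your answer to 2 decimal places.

The effective depreciation rate is n + g + δ = 0.02 + 0.01 + 0.08 = 0.11.
For Cobb-Douglas, s_gold equals capital's share: s_gold = 0.3.
Maximizing c = f(k) − (n+g+δ)·k gives f'(k) = n+g+δ, i.e. 0.3·k^(0.3−1) = 0.11, so k_gold = (0.3/0.11)^(1/0.7) ≈ 4.1925.
y_gold = 4.1925^0.3 ≈ 1.5372; c_gold = (1−0.3)·y_gold ≈ 1.0761.

(a) s_gold = 0.30; (b) c_gold ≈ 1.08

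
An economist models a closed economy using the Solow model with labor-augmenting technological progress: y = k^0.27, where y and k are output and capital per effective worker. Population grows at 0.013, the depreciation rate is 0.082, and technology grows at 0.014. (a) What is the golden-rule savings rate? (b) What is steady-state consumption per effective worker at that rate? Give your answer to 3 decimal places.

Capital per effective worker breaks even when investment replaces (n + g + δ)·k; here n + g + δ = 0.109.
For Cobb-Douglas, s_gold equals capital's share: s_gold = 0.27.
Maximizing c = f(k) − (n+g+δ)·k gives f'(k) = n+g+δ, i.e. 0.27·k^(0.27−1) = 0.109, so k_gold = (0.27/0.109)^(1/0.73) ≈ 3.4645.
y_gold = 3.4645^0.27 ≈ 1.3986; c_gold = (1−0.27)·y_gold ≈ 1.0210.

(a) s_gold = 0.270; (b) c_gold ≈ 1.021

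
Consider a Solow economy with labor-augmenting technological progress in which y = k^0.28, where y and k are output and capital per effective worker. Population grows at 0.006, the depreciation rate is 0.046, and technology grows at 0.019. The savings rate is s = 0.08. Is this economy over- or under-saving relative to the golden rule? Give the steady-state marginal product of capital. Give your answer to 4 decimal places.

under-saving; MPK ≈ 0.2485

Capital per effective worker breaks even when investment replaces (n + g + δ)·k; here n + g + δ = 0.071.
Steady-state k*: s·k^0.28 = 0.071·k gives k* = (0.08/0.071)^(1/0.72) ≈ 1.1803.
MPK = 0.28·1.1803^(-0.72) ≈ 0.2485.
MPK > n+g+δ = 0.071, so the economy is dynamically efficient (under-saving).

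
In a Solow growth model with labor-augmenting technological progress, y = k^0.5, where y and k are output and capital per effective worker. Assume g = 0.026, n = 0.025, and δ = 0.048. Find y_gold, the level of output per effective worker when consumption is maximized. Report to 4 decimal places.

Break-even investment rate: n + g + δ = 0.025 + 0.026 + 0.048 = 0.099.
Golden rule sets MPK = n+g+δ: 0.5·k^(0.5−1) = 0.099, so k_gold = (0.5/0.099)^(1/0.5) ≈ 25.5076.
Output: y_gold = k_gold^0.5 = 25.5076^0.5 ≈ 5.0505.

y_gold ≈ 5.0505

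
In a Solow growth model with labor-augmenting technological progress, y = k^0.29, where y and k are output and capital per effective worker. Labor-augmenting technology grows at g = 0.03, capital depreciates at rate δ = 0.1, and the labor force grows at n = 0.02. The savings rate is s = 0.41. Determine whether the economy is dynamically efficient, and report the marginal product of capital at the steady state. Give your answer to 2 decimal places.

dynamically inefficient; MPK ≈ 0.11

The effective depreciation rate is n + g + δ = 0.02 + 0.03 + 0.1 = 0.15.
Steady-state k*: s·k^0.29 = 0.15·k gives k* = (0.41/0.15)^(1/0.71) ≈ 4.1215.
MPK = 0.29·4.1215^(-0.71) ≈ 0.1061.
MPK < n+g+δ = 0.15, so the economy is dynamically inefficient (over-saving).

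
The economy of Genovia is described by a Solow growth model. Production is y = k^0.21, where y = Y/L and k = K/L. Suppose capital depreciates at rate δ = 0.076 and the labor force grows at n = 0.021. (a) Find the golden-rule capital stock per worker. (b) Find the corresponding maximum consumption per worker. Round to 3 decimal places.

Capital per worker breaks even when investment replaces (n + δ)·k; here n + δ = 0.097.
Golden rule sets MPK = n+δ: 0.21·k^(0.21−1) = 0.097, so k_gold = (0.21/0.097)^(1/0.79) ≈ 2.6584.
y_gold = 2.6584^0.21 ≈ 1.2279; c_gold = y_gold − 0.097·k_gold ≈ 0.9701.

(a) k_gold ≈ 2.658; (b) c_gold ≈ 0.970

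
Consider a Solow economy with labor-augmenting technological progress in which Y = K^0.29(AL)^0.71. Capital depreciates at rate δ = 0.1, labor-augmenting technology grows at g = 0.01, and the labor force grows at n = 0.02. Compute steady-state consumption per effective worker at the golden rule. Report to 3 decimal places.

n + g + δ = 0.02 + 0.01 + 0.1 = 0.13.
Maximizing c = f(k) − (n+g+δ)·k gives f'(k) = n+g+δ, i.e. 0.29·k^(0.29−1) = 0.13, so k_gold = (0.29/0.13)^(1/0.71) ≈ 3.0959.
y_gold = 3.0959^0.29 ≈ 1.3878.
c_gold = y_gold − (n+g+δ)·k_gold = 1.3878 − 0.13·3.0959 ≈ 0.9853.

c_gold ≈ 0.985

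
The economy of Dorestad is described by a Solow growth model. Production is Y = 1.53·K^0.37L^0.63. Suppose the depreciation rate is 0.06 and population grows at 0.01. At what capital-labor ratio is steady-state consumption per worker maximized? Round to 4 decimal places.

k_gold ≈ 27.6023

Break-even investment rate: n + δ = 0.01 + 0.06 = 0.07.
Maximizing c = f(k) − (n+δ)·k gives f'(k) = n+δ, i.e. 0.37·1.53·k^(0.37−1) = 0.07, so k_gold = (0.37·1.53/0.07)^(1/0.63) ≈ 27.6023.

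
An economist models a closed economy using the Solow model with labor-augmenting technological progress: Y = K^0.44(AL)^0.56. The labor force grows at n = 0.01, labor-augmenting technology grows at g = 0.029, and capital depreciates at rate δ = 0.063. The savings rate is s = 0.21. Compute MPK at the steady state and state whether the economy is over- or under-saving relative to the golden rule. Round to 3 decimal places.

Break-even investment rate: n + g + δ = 0.01 + 0.029 + 0.063 = 0.102.
Steady-state k*: s·k^0.44 = 0.102·k gives k* = (0.21/0.102)^(1/0.56) ≈ 3.6311.
MPK = 0.44·3.6311^(-0.56) ≈ 0.2137.
MPK > n+g+δ = 0.102, so the economy is dynamically efficient (under-saving).

under-saving; MPK ≈ 0.214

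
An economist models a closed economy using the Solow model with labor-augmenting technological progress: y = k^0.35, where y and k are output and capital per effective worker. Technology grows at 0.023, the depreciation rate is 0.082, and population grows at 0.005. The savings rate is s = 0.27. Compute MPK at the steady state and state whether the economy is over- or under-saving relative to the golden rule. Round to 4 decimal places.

under-saving; MPK ≈ 0.1426

Break-even investment rate: n + g + δ = 0.005 + 0.023 + 0.082 = 0.11.
Steady-state k*: s·k^0.35 = 0.11·k gives k* = (0.27/0.11)^(1/0.65) ≈ 3.9807.
MPK = 0.35·3.9807^(-0.65) ≈ 0.1426.
MPK > n+g+δ = 0.11, so the economy is dynamically efficient (under-saving).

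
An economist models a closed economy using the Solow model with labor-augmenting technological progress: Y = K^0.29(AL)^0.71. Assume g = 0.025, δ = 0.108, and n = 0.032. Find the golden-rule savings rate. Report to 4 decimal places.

s_gold = 0.2900

Capital per effective worker breaks even when investment replaces (n + g + δ)·k; here n + g + δ = 0.165.
At the golden rule MPK = n+g+δ, and in any Cobb-Douglas steady state s = (n+g+δ)·k/y = MPK·k/y = capital's share 0.29.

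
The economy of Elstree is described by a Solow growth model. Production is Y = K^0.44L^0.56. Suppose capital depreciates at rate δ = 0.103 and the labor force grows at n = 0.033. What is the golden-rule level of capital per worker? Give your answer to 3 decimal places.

Break-even investment rate: n + δ = 0.033 + 0.103 = 0.136.
At the golden rule the marginal product of capital equals n+δ: 0.44·k^(0.44−1) = 0.136. Solving, k_gold = (0.44/0.136)^(1/0.56) ≈ 8.1388.

k_gold ≈ 8.139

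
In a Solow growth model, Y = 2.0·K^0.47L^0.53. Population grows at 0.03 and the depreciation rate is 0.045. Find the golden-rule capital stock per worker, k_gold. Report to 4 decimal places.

n + δ = 0.03 + 0.045 = 0.075.
Golden rule sets MPK = n+δ: 0.47·2.0·k^(0.47−1) = 0.075, so k_gold = (0.47·2.0/0.075)^(1/0.53) ≈ 117.9842.

k_gold ≈ 117.9842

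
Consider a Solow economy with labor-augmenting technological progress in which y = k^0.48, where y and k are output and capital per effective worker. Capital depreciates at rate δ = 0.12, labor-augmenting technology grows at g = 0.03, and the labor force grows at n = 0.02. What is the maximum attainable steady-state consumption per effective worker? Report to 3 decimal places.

c_gold ≈ 1.356

Break-even investment rate: n + g + δ = 0.02 + 0.03 + 0.12 = 0.17.
At the golden rule the marginal product of capital equals n+g+δ: 0.48·k^(0.48−1) = 0.17. Solving, k_gold = (0.48/0.17)^(1/0.52) ≈ 7.3605.
y_gold = 7.3605^0.48 ≈ 2.6068.
c_gold = y_gold − (n+g+δ)·k_gold = 2.6068 − 0.17·7.3605 ≈ 1.3556.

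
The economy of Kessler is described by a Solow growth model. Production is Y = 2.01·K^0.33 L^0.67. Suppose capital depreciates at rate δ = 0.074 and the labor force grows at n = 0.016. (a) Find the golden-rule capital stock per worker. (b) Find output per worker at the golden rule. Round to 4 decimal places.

Break-even investment rate: n + δ = 0.016 + 0.074 = 0.09.
Golden rule sets MPK = n+δ: 0.33·2.01·k^(0.33−1) = 0.09, so k_gold = (0.33·2.01/0.09)^(1/0.67) ≈ 19.7119.
y_gold = 2.01·19.7119^0.33 ≈ 5.3760.

(a) k_gold ≈ 19.7119; (b) y_gold ≈ 5.3760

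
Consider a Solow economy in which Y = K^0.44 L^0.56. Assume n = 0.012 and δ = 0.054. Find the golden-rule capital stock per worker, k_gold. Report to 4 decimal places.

The effective depreciation rate is n + δ = 0.012 + 0.054 = 0.066.
Setting f'(k) = n+δ gives 0.44·k^(0.44−1) = 0.066, hence k_gold = (0.44/0.066)^(1/0.56) ≈ 29.5982.

k_gold ≈ 29.5982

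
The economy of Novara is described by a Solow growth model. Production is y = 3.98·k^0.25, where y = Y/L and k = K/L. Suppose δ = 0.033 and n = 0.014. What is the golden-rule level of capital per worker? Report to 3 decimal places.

k_gold ≈ 58.564

Capital per worker breaks even when investment replaces (n + δ)·k; here n + δ = 0.047.
Maximizing c = f(k) − (n+δ)·k gives f'(k) = n+δ, i.e. 0.25·3.98·k^(0.25−1) = 0.047, so k_gold = (0.25·3.98/0.047)^(1/0.75) ≈ 58.5644.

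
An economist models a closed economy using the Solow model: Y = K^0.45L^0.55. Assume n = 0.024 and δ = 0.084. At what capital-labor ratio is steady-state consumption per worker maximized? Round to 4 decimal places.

Capital per worker breaks even when investment replaces (n + δ)·k; here n + δ = 0.108.
At the golden rule the marginal product of capital equals n+δ: 0.45·k^(0.45−1) = 0.108. Solving, k_gold = (0.45/0.108)^(1/0.55) ≈ 13.3933.

k_gold ≈ 13.3933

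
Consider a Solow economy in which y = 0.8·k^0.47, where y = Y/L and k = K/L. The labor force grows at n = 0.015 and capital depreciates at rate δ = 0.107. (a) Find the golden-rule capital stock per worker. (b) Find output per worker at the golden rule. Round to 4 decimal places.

(a) k_gold ≈ 8.3621; (b) y_gold ≈ 2.1706

Break-even investment rate: n + δ = 0.015 + 0.107 = 0.122.
Setting f'(k) = n+δ gives 0.47·0.8·k^(0.47−1) = 0.122, hence k_gold = (0.47·0.8/0.122)^(1/0.53) ≈ 8.3621.
y_gold = 0.8·8.3621^0.47 ≈ 2.1706.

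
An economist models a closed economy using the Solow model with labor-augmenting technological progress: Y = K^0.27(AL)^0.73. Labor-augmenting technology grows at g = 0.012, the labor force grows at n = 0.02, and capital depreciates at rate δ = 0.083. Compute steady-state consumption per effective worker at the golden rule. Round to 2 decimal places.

c_gold ≈ 1.00

Capital per effective worker breaks even when investment replaces (n + g + δ)·k; here n + g + δ = 0.115.
Setting f'(k) = n+g+δ gives 0.27·k^(0.27−1) = 0.115, hence k_gold = (0.27/0.115)^(1/0.73) ≈ 3.2193.
y_gold = 3.2193^0.27 ≈ 1.3712.
c_gold = y_gold − (n+g+δ)·k_gold = 1.3712 − 0.115·3.2193 ≈ 1.0010.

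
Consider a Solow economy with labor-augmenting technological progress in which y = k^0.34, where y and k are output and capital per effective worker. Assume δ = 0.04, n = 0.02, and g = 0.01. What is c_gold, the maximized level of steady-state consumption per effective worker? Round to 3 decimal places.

Break-even investment rate: n + g + δ = 0.02 + 0.01 + 0.04 = 0.07.
Maximizing c = f(k) − (n+g+δ)·k gives f'(k) = n+g+δ, i.e. 0.34·k^(0.34−1) = 0.07, so k_gold = (0.34/0.07)^(1/0.66) ≈ 10.9641.
y_gold = 10.9641^0.34 ≈ 2.2573.
c_gold = y_gold − (n+g+δ)·k_gold = 2.2573 − 0.07·10.9641 ≈ 1.4898.

c_gold ≈ 1.490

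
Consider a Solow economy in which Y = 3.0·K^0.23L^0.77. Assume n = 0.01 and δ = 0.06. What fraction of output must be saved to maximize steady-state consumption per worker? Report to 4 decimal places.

s_gold = 0.2300

Capital per worker breaks even when investment replaces (n + δ)·k; here n + δ = 0.07.
At the golden rule MPK = n+δ, and in any Cobb-Douglas steady state s = (n+δ)·k/y = MPK·k/y = capital's share 0.23.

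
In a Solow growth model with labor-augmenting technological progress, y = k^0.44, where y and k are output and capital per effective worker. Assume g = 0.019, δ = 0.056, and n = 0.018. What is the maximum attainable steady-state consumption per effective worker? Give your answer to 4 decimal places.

c_gold ≈ 1.8990

Break-even investment rate: n + g + δ = 0.018 + 0.019 + 0.056 = 0.093.
Golden rule sets MPK = n+g+δ: 0.44·k^(0.44−1) = 0.093, so k_gold = (0.44/0.093)^(1/0.56) ≈ 16.0436.
y_gold = 16.0436^0.44 ≈ 3.3910.
c_gold = y_gold − (n+g+δ)·k_gold = 3.3910 − 0.093·16.0436 ≈ 1.8990.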